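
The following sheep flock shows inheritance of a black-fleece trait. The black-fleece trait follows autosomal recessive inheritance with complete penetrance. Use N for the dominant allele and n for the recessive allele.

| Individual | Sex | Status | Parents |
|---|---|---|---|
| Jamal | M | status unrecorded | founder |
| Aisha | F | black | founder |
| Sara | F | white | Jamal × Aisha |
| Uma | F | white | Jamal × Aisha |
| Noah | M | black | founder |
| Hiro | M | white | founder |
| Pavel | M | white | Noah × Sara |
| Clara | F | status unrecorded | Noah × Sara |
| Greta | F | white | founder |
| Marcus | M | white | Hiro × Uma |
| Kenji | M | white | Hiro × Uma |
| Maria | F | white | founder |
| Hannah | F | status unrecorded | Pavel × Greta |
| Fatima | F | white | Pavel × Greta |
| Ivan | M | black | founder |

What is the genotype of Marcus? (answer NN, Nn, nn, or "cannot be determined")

Marcus's phenotype allows NN or Nn, and no parent or child forces a single allele at both positions; consistent genotype assignments exist with Marcus as NN or Nn.

cannot be determined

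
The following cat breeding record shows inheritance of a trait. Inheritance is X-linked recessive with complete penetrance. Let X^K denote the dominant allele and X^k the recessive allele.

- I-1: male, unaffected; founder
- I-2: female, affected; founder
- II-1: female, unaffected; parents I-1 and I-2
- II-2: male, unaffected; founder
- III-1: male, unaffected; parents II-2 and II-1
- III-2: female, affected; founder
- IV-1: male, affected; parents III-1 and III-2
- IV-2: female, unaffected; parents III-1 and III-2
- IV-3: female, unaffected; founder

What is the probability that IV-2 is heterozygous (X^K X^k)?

IV-2 is unaffected so carries K and received k from III-2 (X^k X^k), so IV-2 is X^K X^k, giving P(X^K X^k) = 1.

1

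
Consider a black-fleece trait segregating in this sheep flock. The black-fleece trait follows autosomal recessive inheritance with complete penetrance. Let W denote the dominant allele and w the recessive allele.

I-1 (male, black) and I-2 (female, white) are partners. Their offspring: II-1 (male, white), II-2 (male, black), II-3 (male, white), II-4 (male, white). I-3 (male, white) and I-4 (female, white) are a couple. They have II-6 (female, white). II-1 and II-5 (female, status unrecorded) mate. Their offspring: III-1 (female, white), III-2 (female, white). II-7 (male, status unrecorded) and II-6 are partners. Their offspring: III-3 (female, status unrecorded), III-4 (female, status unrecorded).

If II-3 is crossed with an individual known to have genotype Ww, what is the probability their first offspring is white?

II-3 is white so carries W and received w from I-1 (ww), so II-3 is Ww.
The cross gives 1/4 WW : 1/2 Ww : 1/4 ww, so P(offspring is white) = 3/4.

3/4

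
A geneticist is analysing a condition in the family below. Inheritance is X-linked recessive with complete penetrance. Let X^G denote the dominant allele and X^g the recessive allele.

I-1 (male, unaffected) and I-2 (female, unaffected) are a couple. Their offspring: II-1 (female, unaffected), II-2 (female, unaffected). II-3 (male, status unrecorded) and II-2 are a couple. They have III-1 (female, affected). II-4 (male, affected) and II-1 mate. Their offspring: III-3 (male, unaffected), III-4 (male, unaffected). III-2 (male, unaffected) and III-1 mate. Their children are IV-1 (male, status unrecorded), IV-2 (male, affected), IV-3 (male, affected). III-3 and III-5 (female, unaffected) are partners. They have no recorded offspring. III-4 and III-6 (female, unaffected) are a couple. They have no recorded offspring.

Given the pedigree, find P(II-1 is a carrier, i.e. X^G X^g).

1/5

I-1 is unaffected, so I-1 is X^G Y.
I-2 is unaffected so carries G and passed g to II-2 (X^G X^g, whose G came from I-1), so I-2 is X^G X^g.
Their cross gives offspring ratios 1/2 X^G X^G : 1/2 X^G X^g. Conditioning on II-1 being unaffected, P(X^G X^g) = 1/2 / 1 = 1/2 before taking II-1's own offspring into account.
II-4 is affected, so II-4 is X^g Y.
Now use II-1's offspring. Probability of each recorded status — unaffected son III-3: 1/2 if II-1 is X^G X^g, 1 if X^G X^G; unaffected son III-4: 1/2 if II-1 is X^G X^g, 1 if X^G X^G.
Bayes: P(X^G X^g) = 1/2·1/4 / (1/2·1/4 + 1/2·1) = 1/5.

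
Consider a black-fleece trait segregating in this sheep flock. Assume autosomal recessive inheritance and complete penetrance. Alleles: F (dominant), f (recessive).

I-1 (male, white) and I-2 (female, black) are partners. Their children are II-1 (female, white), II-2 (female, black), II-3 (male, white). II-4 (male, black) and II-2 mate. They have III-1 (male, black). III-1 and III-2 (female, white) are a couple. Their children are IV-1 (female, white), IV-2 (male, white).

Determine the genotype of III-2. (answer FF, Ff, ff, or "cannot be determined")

III-2's phenotype allows FF or Ff, and no parent or child forces a single allele at both positions; consistent genotype assignments exist with III-2 as FF or Ff.

cannot be determined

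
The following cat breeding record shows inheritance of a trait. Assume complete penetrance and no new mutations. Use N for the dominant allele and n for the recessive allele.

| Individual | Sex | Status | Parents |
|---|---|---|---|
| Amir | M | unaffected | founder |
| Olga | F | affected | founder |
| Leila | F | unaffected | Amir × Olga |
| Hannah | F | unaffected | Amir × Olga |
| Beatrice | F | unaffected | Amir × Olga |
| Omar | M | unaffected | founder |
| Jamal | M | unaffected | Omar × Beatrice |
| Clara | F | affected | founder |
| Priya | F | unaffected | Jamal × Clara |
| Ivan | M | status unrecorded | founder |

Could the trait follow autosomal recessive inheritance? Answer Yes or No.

Yes

A consistent assignment under autosomal recessive exists: Amir NN, Olga nn, Leila Nn, Hannah Nn, Beatrice Nn, Omar NN, Jamal NN, Clara nn, Priya Nn, Ivan NN.
In this assignment every recorded phenotype matches its genotype and every non-founder's genotype is obtainable from its parents' genotypes, so the pedigree is consistent.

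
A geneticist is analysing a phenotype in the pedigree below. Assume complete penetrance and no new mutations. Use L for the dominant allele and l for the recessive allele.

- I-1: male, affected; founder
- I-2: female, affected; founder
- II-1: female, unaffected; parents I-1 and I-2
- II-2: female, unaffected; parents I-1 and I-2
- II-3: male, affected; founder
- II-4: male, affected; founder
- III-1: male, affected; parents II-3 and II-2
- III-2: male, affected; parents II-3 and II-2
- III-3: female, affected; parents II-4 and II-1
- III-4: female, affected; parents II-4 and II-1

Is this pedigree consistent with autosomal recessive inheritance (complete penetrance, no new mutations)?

No

Under autosomal recessive, II-1 (unaffected, female) cannot arise from I-1 (affected) × I-2 (affected).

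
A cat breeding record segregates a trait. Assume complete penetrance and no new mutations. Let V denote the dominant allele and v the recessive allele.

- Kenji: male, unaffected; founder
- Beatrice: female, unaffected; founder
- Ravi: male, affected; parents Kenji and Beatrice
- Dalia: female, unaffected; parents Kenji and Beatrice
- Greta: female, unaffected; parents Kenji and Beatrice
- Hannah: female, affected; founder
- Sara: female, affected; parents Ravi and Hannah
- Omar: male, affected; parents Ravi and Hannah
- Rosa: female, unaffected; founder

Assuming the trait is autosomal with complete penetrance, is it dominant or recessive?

recessive

Kenji and Beatrice are both unaffected yet have an affected child Ravi. Under dominance, an affected child requires at least one affected parent, so the trait cannot be dominant.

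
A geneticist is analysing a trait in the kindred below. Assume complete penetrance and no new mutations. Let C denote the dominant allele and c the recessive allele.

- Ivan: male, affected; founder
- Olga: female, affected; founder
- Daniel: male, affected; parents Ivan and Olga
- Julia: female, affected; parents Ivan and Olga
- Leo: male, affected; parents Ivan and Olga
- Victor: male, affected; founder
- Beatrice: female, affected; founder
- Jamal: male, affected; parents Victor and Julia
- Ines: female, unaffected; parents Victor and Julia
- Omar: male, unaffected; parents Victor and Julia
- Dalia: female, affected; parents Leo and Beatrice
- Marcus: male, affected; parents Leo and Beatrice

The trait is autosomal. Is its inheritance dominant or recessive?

dominant

Victor and Julia are both affected yet have an unaffected child Ines. Under a recessive model two affected parents are homozygous and every child would be affected, so the trait cannot be recessive.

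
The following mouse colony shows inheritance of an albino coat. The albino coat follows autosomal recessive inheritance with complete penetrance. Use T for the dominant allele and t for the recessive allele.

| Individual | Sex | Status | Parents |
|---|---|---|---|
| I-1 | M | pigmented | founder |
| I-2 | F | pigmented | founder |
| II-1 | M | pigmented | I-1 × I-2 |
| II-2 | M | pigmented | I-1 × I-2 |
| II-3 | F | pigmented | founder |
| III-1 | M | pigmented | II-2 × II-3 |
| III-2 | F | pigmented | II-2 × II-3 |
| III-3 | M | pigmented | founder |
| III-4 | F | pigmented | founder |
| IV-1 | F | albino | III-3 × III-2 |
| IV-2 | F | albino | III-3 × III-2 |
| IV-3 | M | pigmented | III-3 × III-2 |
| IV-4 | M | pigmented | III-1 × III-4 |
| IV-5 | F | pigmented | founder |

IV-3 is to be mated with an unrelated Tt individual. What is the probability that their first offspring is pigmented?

5/6

III-3 is pigmented so carries T and passed t to IV-1 (tt), so III-3 is Tt.
III-2 is pigmented so carries T and passed t to IV-1 (tt), so III-2 is Tt.
IV-3 is a pigmented offspring of III-3 (Tt) × III-2 (Tt), whose cross gives 1/4 TT : 1/2 Tt : 1/4 tt; conditioning on being pigmented, IV-3 is TT with probability 1/3, Tt with probability 2/3.
Summing over parental genotype combinations, P(offspring is pigmented) = 1/3·1 + 2/3·3/4 = 5/6.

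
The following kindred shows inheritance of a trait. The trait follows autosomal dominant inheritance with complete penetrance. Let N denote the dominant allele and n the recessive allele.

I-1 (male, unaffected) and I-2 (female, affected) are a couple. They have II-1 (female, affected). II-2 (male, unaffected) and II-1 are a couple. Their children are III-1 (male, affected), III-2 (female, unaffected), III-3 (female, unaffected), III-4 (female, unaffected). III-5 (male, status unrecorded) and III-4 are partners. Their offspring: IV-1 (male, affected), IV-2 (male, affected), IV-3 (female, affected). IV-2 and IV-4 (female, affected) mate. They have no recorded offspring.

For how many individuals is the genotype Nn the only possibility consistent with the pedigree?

5

Obligate heterozygotes: II-1 is affected so carries N and received n from I-1 (nn), so II-1 is Nn; III-1 is affected so carries N and received n from II-2 (nn), so III-1 is Nn; IV-1 is affected so carries N and received n from III-4 (nn), so IV-1 is Nn; IV-2 is affected so carries N and received n from III-4 (nn), so IV-2 is Nn; IV-3 is affected so carries N and received n from III-4 (nn), so IV-3 is Nn.
Every other individual is either homozygous by phenotype or has at least one consistent homozygous assignment, so the count is 5.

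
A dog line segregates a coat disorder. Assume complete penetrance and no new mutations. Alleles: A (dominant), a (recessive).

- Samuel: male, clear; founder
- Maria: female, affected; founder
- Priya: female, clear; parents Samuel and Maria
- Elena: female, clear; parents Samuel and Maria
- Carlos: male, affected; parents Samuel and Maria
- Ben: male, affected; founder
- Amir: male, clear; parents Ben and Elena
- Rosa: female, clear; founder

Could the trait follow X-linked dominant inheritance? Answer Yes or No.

Yes

A consistent assignment under X-linked dominant exists: Samuel X^a Y, Maria X^A X^a, Priya X^a X^a, Elena X^a X^a, Carlos X^A Y, Ben X^A Y, Amir X^a Y, Rosa X^a X^a.
In this assignment every recorded phenotype matches its genotype and every non-founder's genotype is obtainable from its parents' genotypes, so the pedigree is consistent.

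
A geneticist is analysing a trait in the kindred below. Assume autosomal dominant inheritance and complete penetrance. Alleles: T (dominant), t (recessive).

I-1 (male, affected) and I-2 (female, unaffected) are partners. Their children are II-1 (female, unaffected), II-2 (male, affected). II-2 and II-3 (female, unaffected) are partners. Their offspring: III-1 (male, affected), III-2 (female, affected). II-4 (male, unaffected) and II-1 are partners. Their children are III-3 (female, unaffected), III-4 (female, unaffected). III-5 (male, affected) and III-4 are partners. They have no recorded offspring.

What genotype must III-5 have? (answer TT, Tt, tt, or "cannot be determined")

III-5's phenotype allows TT or Tt, and no parent or child forces a single allele at both positions; consistent genotype assignments exist with III-5 as TT or Tt.

cannot be determined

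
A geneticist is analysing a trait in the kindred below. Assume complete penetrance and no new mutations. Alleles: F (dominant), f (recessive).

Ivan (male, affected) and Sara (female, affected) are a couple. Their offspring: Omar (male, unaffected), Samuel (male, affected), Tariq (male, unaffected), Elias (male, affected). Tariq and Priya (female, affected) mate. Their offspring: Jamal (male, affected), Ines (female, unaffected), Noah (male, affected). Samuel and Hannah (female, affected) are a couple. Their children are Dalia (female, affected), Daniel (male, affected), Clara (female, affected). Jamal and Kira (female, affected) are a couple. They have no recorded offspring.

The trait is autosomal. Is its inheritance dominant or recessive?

dominant

Ivan and Sara are both affected yet have an unaffected child Omar. Under a recessive model two affected parents are homozygous and every child would be affected, so the trait cannot be recessive.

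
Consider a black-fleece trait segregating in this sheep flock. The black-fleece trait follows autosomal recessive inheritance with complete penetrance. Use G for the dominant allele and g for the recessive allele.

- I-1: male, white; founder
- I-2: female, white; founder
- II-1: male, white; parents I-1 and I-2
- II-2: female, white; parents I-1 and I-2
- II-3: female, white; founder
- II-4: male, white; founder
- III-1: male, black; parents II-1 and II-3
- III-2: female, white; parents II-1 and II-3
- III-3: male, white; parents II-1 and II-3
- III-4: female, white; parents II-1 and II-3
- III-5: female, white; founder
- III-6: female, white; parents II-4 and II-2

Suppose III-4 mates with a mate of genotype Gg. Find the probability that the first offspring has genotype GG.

II-1 is white so carries G and passed g to III-1 (gg), so II-1 is Gg.
II-3 is white so carries G and passed g to III-1 (gg), so II-3 is Gg.
III-4 is a white offspring of II-1 (Gg) × II-3 (Gg), whose cross gives 1/4 GG : 1/2 Gg : 1/4 gg; conditioning on being white, III-4 is GG with probability 1/3, Gg with probability 2/3.
Summing over parental genotype combinations, P(offspring has genotype GG) = 1/3·1/2 + 2/3·1/4 = 1/3.

1/3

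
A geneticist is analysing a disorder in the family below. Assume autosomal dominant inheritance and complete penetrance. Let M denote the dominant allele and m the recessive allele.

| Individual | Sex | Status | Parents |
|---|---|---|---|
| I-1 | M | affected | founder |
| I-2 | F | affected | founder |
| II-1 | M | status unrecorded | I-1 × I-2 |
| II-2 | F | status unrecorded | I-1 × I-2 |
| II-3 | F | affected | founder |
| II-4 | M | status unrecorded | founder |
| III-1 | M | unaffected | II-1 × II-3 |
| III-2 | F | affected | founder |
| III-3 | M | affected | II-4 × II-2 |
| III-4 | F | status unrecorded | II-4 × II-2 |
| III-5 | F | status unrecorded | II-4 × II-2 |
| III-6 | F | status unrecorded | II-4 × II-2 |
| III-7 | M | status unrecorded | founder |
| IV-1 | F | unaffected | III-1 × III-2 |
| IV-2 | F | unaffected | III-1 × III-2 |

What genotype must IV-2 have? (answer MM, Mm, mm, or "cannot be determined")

IV-2 is unaffected, so IV-2 is mm.

mm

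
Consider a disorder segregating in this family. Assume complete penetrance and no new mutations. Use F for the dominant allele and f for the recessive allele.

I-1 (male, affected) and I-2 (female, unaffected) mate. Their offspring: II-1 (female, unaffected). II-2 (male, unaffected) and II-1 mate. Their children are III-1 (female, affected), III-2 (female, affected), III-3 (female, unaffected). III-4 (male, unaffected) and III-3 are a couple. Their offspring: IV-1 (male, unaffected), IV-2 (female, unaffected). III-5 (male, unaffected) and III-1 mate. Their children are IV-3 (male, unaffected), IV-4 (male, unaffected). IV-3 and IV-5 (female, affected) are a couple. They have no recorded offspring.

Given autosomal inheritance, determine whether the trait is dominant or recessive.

II-2 and II-1 are both unaffected yet have an affected child III-1. Under dominance, an affected child requires at least one affected parent, so the trait cannot be dominant.

recessive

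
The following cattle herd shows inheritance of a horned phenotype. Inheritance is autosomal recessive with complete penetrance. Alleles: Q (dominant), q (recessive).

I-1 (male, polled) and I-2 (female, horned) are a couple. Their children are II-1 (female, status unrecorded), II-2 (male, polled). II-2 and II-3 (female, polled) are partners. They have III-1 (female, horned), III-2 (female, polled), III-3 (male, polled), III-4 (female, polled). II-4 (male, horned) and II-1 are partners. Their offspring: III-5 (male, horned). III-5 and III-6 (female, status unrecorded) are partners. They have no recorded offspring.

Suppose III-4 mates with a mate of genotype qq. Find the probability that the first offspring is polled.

2/3

II-2 is polled so carries Q and received q from I-2 (qq), so II-2 is Qq.
II-3 is polled so carries Q and passed q to III-1 (qq), so II-3 is Qq.
III-4 is a polled offspring of II-2 (Qq) × II-3 (Qq), whose cross gives 1/4 QQ : 1/2 Qq : 1/4 qq; conditioning on being polled, III-4 is QQ with probability 1/3, Qq with probability 2/3.
Summing over parental genotype combinations, P(offspring is polled) = 1/3·1 + 2/3·1/2 = 2/3.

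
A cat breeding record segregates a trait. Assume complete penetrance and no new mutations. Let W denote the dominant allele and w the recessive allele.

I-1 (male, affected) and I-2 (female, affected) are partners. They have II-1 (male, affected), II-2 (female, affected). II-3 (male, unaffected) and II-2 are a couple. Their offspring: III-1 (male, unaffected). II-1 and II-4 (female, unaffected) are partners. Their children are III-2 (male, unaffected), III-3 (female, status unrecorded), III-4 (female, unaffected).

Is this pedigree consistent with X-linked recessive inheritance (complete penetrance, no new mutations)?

Under X-linked recessive, III-1 (unaffected, male) cannot arise from II-3 (unaffected) × II-2 (affected).

No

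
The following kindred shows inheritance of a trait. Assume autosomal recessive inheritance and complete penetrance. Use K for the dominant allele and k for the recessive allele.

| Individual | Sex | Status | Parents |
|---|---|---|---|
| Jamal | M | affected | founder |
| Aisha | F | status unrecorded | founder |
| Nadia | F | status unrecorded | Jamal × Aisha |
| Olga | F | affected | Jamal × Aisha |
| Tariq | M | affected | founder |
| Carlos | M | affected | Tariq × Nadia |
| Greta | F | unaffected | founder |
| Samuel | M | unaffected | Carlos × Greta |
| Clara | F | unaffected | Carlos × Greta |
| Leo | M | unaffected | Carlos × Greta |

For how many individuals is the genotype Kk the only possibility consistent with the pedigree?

Obligate heterozygotes: Samuel is unaffected so carries K and received k from Carlos (kk), so Samuel is Kk; Clara is unaffected so carries K and received k from Carlos (kk), so Clara is Kk; Leo is unaffected so carries K and received k from Carlos (kk), so Leo is Kk.
Every other individual is either homozygous by phenotype or has at least one consistent homozygous assignment, so the count is 3.

3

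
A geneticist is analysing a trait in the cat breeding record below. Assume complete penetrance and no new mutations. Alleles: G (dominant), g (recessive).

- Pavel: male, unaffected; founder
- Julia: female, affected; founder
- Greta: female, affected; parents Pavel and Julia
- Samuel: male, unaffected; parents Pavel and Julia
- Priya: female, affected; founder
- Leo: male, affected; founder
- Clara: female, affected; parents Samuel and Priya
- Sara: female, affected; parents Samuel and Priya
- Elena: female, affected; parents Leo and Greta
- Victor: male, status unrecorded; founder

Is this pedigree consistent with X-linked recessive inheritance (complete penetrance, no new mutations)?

Under X-linked recessive, Greta (affected, female) cannot arise from Pavel (unaffected) × Julia (affected).

No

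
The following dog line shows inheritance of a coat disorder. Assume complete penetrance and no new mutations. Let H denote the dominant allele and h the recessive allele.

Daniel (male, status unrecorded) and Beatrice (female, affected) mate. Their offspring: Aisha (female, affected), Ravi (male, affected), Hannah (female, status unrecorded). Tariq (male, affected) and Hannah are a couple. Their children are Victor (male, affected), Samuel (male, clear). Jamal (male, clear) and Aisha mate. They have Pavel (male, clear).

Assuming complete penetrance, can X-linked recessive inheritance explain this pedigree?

No

Under X-linked recessive, Pavel (clear, male) cannot arise from Jamal (clear) × Aisha (affected).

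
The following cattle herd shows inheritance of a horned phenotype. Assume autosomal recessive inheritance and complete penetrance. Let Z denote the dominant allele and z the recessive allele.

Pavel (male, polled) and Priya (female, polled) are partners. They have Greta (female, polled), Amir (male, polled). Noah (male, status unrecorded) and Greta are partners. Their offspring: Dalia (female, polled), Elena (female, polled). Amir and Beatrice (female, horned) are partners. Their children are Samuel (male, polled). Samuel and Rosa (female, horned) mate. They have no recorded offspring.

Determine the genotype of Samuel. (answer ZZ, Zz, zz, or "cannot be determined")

From phenotype alone, Samuel is ZZ or Zz.
Samuel is polled so carries Z and received z from Beatrice (zz), so Samuel is Zz.

Zz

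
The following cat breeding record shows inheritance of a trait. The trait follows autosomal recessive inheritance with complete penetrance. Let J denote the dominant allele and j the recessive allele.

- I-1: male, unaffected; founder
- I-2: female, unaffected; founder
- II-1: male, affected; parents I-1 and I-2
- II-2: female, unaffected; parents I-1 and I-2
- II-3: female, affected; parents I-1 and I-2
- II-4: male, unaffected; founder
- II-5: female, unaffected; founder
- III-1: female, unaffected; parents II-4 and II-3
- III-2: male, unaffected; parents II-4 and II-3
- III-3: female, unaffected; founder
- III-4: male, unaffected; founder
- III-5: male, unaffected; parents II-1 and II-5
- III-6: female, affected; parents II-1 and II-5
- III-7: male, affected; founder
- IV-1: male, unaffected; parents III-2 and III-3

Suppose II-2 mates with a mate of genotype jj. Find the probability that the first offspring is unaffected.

I-1 is unaffected so carries J and passed j to II-1 (jj), so I-1 is Jj.
I-2 is unaffected so carries J and passed j to II-1 (jj), so I-2 is Jj.
II-2 is an unaffected offspring of I-1 (Jj) × I-2 (Jj), whose cross gives 1/4 JJ : 1/2 Jj : 1/4 jj; conditioning on being unaffected, II-2 is JJ with probability 1/3, Jj with probability 2/3.
Summing over parental genotype combinations, P(offspring is unaffected) = 1/3·1 + 2/3·1/2 = 2/3.

2/3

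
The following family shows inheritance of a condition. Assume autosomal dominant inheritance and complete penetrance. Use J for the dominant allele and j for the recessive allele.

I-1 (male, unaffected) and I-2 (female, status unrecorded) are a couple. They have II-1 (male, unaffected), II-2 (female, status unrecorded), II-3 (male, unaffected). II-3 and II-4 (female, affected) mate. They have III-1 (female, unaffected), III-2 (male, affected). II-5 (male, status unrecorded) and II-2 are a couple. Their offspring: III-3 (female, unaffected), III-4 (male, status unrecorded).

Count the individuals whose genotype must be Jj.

Obligate heterozygotes: II-4 is affected so carries J and passed j to III-1 (jj), so II-4 is Jj; III-2 is affected so carries J and received j from II-3 (jj), so III-2 is Jj.
Every other individual is either homozygous by phenotype or has at least one consistent homozygous assignment, so the count is 2.

2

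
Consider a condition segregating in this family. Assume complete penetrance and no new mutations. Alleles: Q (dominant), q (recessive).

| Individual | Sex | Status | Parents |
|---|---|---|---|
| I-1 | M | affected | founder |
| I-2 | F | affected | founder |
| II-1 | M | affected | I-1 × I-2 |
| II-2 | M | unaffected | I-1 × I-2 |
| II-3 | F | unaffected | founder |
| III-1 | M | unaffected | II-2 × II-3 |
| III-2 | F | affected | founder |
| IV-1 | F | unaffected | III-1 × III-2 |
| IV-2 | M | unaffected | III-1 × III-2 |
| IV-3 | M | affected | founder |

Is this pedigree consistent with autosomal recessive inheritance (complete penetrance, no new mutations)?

Under autosomal recessive, II-2 (unaffected, male) cannot arise from I-1 (affected) × I-2 (affected).

No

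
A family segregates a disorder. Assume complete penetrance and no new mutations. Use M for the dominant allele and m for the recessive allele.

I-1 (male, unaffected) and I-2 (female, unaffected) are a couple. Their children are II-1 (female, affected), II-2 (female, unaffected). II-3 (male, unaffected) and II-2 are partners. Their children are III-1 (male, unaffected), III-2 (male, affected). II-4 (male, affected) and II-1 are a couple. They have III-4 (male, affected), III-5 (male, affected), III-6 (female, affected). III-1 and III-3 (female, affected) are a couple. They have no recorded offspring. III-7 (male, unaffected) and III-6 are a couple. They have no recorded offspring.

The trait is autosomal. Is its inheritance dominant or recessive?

recessive

I-1 and I-2 are both unaffected yet have an affected child II-1. Under dominance, an affected child requires at least one affected parent, so the trait cannot be dominant.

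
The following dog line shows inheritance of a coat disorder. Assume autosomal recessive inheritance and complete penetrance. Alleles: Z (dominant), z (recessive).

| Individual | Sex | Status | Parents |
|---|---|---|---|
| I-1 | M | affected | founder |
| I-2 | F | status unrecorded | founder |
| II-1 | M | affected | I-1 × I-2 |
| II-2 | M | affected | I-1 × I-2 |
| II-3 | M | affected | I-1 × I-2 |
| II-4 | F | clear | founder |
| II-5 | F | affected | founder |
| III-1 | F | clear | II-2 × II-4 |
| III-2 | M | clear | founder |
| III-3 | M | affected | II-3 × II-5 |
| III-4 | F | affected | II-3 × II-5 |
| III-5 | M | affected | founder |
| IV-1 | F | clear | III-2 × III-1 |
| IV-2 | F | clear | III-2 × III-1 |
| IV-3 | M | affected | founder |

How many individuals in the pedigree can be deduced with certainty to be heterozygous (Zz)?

1

Obligate heterozygotes: III-1 is clear so carries Z and received z from II-2 (zz), so III-1 is Zz.
Every other individual is either homozygous by phenotype or has at least one consistent homozygous assignment, so the count is 1.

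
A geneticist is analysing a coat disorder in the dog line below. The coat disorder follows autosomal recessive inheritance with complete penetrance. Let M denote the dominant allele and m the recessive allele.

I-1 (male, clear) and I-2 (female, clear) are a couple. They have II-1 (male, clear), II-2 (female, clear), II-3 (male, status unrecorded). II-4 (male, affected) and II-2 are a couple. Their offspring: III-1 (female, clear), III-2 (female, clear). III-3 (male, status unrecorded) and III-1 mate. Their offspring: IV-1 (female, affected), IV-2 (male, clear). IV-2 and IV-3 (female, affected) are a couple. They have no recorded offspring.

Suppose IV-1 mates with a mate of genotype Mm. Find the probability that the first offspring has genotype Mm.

1/2

IV-1 is affected, so IV-1 is mm.
The cross gives 1/2 Mm : 1/2 mm, so P(offspring has genotype Mm) = 1/2.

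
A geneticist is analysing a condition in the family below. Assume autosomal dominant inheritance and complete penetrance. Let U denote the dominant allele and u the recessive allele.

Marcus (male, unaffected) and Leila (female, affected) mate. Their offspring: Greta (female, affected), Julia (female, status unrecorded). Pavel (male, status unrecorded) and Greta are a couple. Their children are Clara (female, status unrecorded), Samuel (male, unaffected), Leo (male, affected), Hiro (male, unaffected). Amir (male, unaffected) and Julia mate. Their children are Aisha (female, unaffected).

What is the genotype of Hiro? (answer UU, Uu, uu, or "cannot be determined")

Hiro is unaffected, so Hiro is uu.

uu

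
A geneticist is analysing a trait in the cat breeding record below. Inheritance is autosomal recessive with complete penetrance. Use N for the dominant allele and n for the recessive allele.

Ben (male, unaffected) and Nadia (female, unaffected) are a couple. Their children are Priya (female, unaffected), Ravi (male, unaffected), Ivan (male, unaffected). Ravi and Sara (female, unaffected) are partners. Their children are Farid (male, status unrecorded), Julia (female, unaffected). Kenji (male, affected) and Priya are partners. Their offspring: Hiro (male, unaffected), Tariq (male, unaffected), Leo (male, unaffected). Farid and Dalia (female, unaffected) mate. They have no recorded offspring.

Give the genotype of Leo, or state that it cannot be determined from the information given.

From phenotype alone, Leo is NN or Nn.
Leo is unaffected so carries N and received n from Kenji (nn), so Leo is Nn.

Nn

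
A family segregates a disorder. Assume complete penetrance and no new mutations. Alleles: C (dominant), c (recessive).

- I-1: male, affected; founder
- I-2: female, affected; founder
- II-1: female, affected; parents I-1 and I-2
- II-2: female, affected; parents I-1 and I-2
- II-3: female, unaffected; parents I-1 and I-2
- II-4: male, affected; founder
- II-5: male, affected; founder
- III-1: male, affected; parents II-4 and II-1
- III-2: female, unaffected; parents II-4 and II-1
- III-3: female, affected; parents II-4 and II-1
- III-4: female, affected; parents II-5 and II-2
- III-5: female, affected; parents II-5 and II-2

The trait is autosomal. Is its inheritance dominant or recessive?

dominant

I-1 and I-2 are both affected yet have an unaffected child II-3. Under a recessive model two affected parents are homozygous and every child would be affected, so the trait cannot be recessive.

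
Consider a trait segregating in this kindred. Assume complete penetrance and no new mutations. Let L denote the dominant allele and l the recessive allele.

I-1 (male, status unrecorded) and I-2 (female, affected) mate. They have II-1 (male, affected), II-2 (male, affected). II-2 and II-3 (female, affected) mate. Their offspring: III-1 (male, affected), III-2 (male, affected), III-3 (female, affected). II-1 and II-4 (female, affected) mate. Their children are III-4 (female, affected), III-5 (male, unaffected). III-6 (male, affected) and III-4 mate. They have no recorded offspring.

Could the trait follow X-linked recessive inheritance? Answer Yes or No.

Under X-linked recessive, III-5 (unaffected, male) cannot arise from II-1 (affected) × II-4 (affected).

No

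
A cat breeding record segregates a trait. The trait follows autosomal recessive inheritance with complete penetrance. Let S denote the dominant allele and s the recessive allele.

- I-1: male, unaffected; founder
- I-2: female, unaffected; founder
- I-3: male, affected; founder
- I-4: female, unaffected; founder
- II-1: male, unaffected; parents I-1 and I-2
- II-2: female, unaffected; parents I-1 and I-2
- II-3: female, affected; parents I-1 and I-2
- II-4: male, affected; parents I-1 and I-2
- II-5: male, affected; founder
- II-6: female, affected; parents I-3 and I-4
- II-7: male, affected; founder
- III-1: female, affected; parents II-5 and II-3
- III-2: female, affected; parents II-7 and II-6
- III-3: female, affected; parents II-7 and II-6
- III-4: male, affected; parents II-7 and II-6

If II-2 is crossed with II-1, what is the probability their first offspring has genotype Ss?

I-1 is unaffected so carries S and passed s to II-3 (ss), so I-1 is Ss.
I-2 is unaffected so carries S and passed s to II-3 (ss), so I-2 is Ss.
II-2 is an unaffected offspring of I-1 (Ss) × I-2 (Ss), whose cross gives 1/4 SS : 1/2 Ss : 1/4 ss; conditioning on being unaffected, II-2 is SS with probability 1/3, Ss with probability 2/3.
II-1 is an unaffected offspring of I-1 (Ss) × I-2 (Ss), whose cross gives 1/4 SS : 1/2 Ss : 1/4 ss; conditioning on being unaffected, II-1 is SS with probability 1/3, Ss with probability 2/3.
Summing over parental genotype combinations, P(offspring has genotype Ss) = 2/9·1/2 + 2/9·1/2 + 4/9·1/2 = 4/9.

4/9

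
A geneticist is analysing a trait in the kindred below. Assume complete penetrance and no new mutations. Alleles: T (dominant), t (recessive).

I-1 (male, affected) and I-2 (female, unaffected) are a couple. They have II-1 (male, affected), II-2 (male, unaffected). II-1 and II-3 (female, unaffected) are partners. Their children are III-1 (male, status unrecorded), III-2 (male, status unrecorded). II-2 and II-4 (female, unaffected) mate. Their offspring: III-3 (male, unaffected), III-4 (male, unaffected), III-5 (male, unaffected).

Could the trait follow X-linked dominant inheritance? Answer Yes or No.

Under X-linked dominant, II-1 (affected, male) cannot arise from I-1 (affected) × I-2 (unaffected).

No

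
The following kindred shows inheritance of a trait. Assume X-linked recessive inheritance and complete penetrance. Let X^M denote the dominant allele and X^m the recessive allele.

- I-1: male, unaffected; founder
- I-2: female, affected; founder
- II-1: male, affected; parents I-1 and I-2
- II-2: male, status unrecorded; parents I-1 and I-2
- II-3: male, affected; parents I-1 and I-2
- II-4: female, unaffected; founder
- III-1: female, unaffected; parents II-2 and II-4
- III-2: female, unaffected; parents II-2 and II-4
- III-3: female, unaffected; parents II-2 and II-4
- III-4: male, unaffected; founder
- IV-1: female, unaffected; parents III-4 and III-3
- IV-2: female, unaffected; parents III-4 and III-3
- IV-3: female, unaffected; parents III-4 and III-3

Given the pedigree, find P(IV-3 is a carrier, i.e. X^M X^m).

1/2

III-4 is unaffected, so III-4 is X^M Y.
III-3 is unaffected so carries M and received m from II-2 (X^m Y), so III-3 is X^M X^m.
Their cross gives offspring ratios 1/2 X^M X^M : 1/2 X^M X^m. Conditioning on IV-3 being unaffected, P(X^M X^m) = 1/2 / 1 = 1/2.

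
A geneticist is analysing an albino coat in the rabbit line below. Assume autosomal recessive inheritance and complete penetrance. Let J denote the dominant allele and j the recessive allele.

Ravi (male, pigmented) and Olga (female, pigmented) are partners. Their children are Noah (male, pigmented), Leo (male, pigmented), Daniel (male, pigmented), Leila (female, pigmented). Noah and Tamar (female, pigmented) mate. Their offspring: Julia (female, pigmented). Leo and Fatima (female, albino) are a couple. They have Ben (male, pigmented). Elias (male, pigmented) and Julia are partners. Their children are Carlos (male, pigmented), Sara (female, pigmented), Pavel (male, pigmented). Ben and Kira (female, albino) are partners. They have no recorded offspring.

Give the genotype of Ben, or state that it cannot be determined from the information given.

From phenotype alone, Ben is JJ or Jj.
Ben is pigmented so carries J and received j from Fatima (jj), so Ben is Jj.

Jj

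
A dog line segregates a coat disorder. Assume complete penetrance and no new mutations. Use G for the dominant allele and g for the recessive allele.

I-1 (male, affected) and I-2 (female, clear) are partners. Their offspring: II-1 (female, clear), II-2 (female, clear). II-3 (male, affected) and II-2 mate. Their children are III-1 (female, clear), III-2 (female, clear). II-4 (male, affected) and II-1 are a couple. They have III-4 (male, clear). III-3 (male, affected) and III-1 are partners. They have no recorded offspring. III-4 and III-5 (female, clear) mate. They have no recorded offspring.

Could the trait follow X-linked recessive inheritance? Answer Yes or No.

Yes

A consistent assignment under X-linked recessive exists: I-1 X^g Y, I-2 X^G X^G, II-1 X^G X^g, II-2 X^G X^g, II-3 X^g Y, II-4 X^g Y, III-1 X^G X^g, III-2 X^G X^g, III-3 X^g Y, III-4 X^G Y, III-5 X^G X^G.
In this assignment every recorded phenotype matches its genotype and every non-founder's genotype is obtainable from its parents' genotypes, so the pedigree is consistent.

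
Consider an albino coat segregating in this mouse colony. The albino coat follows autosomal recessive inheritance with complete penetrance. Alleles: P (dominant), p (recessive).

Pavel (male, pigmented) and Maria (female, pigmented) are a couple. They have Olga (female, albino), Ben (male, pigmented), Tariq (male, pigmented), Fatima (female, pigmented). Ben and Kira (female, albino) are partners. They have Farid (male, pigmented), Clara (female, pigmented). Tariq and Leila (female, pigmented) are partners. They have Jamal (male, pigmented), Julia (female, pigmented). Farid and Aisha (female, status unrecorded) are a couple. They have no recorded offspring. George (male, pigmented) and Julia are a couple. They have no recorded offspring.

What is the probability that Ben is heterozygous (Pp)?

1/3

Pavel is pigmented so carries P and passed p to Olga (pp), so Pavel is Pp.
Maria is pigmented so carries P and passed p to Olga (pp), so Maria is Pp.
Their cross gives offspring ratios 1/4 PP : 1/2 Pp : 1/4 pp. Conditioning on Ben being pigmented, P(Pp) = 1/2 / 3/4 = 2/3 before taking Ben's own offspring into account.
Kira is albino, so Kira is pp.
Now use Ben's offspring. Probability of each recorded status — pigmented son Farid: 1/2 if Ben is Pp, 1 if PP; pigmented daughter Clara: 1/2 if Ben is Pp, 1 if PP.
Bayes: P(Pp) = 2/3·1/4 / (2/3·1/4 + 1/3·1) = 1/3.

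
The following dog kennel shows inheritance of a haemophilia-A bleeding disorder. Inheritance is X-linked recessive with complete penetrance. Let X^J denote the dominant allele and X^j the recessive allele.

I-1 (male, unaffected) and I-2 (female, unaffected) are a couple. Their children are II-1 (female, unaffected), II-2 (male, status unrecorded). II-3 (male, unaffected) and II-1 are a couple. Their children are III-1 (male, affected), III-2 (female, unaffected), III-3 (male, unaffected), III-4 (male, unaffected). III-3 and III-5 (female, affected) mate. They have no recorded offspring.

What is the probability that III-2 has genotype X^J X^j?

II-3 is unaffected, so II-3 is X^J Y.
II-1 is unaffected so carries J and passed j to III-1 (X^j Y), so II-1 is X^J X^j.
Their cross gives offspring ratios 1/2 X^J X^J : 1/2 X^J X^j. Conditioning on III-2 being unaffected, P(X^J X^j) = 1/2 / 1 = 1/2.

1/2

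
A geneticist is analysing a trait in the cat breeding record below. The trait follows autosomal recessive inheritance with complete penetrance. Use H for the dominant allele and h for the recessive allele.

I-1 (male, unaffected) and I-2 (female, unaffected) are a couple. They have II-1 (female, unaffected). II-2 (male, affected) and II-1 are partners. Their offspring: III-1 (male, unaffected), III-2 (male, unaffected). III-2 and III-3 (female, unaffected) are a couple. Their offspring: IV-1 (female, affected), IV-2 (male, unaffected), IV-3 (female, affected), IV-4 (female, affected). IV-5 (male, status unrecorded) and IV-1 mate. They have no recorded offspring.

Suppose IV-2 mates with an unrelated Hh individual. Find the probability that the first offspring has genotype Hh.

III-2 is unaffected so carries H and received h from II-2 (hh), so III-2 is Hh.
III-3 is unaffected so carries H and passed h to IV-1 (hh), so III-3 is Hh.
IV-2 is an unaffected offspring of III-2 (Hh) × III-3 (Hh), whose cross gives 1/4 HH : 1/2 Hh : 1/4 hh; conditioning on being unaffected, IV-2 is HH with probability 1/3, Hh with probability 2/3.
Summing over parental genotype combinations, P(offspring has genotype Hh) = 1/3·1/2 + 2/3·1/2 = 1/2.

1/2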